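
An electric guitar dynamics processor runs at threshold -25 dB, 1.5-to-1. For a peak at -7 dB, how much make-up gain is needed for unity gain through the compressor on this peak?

Without make-up, output = threshold + overshoot/1.5 = -25 + 12 = -13 dB.
Gap to target: 6 dB.

6 dB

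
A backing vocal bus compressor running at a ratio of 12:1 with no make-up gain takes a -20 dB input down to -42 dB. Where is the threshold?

-44 dB

Let T be the threshold. Output overshoot = (input overshoot)/R, so -42 − T = (-20 − T)/12.
12·(-42 − T) = -20 − T → 11·T = -504 − (-20) = -484.
T = -484/11 = -44 dB.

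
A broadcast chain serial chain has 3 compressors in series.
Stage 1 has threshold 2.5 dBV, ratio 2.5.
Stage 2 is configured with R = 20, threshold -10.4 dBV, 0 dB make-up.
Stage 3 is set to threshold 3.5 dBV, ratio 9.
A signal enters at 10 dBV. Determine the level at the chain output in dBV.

-9.605 dBV

Stage 1: overshoot 7.5 dB → 7.5/2.5 = 3 dB → 5.5 dBV.
Stage 2: 15.9 dB above -10.4 dBV, reduced 20:1 to 0.795 dB above → -9.605 dBV.
Stage 3: below threshold (-9.605 ≤ 3.5); passes unchanged; output -9.605 dBV.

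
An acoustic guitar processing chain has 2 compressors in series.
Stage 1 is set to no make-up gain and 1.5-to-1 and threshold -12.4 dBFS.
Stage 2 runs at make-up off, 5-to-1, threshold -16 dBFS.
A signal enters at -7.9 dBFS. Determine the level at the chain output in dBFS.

Stage 1: -7.9 dBFS is 4.5 dB over -12.4 dBFS; at 1.5:1 that becomes 3 dB over, giving -9.4 dBFS.
Stage 2: overshoot 6.6 dB → 6.6/5 = 1.32 dB → -14.68 dBFS.

-14.68 dBFS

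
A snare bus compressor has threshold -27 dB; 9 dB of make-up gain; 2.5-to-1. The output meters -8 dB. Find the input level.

-2 dB

Remove make-up: -8 − 9 = -17 dB.
Post-compression overshoot = -17 − (-27) = 10 dB.
Before 2.5:1 compression the overshoot was 10 × 2.5 = 25 dB, so input = -27 + 25 = -2 dB.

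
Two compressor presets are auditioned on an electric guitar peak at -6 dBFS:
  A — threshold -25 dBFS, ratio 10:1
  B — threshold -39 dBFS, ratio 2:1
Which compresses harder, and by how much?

A: overshoot 19 dB → output overshoot 1.9 dB → GR 17.1 dB.
B: overshoot 33 dB → output overshoot 16.5 dB → GR 16.5 dB.
Difference: 0.6 dB in favour of A.

A, by 0.6 dB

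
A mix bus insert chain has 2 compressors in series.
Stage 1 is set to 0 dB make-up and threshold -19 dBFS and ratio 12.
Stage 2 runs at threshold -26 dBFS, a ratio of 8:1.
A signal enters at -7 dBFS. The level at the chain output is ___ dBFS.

Stage 1: overshoot 12 dB → 12/12 = 1 dB → -18 dBFS.
Stage 2: 8 dB above -26 dBFS, reduced 8:1 to 1 dB above → -25 dBFS.

-25 dBFS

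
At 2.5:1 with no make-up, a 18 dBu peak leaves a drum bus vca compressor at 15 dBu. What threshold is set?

13 dBu

Let T be the threshold. Output overshoot = (input overshoot)/R, so 15 − T = (18 − T)/2.5.
2.5·(15 − T) = 18 − T → 1.5·T = 37.5 − 18 = 19.5.
T = 19.5/1.5 = 13 dBu.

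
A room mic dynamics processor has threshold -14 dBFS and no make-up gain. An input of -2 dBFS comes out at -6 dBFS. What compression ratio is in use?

1.5:1

Input overshoot = -2 − (-14) = 12 dB; output overshoot = -6 − (-14) = 8 dB.
Ratio = 12 / 8 = 1.5.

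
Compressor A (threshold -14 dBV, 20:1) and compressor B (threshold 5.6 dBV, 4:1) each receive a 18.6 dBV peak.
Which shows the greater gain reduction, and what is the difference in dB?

A: GR = 32.6 − 32.6/20 = 30.97 dB.
B: GR = 13 − 13/4 = 9.75 dB.
Difference: 21.22 dB in favour of A.

A, by 21.22 dB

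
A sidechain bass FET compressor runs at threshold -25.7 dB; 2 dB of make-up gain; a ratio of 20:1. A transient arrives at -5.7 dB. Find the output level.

Overshoot: -5.7 − (-25.7) = 20 dB.
At 20:1 the overshoot is divided by 20, leaving 1 dB above threshold.
So the level is -25.7 + 1 = -24.7 dB; make-up adds 2 dB, giving -22.7 dB.

-22.7 dB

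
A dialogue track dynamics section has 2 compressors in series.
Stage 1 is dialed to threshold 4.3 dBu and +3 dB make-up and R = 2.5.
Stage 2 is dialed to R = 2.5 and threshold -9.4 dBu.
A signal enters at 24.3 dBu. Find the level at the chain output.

Stage 1: 20 dB above 4.3 dBu, reduced 2.5:1 to 8 dB above → 12.3 dBu; +3 dB make-up → 15.3 dBu.
Stage 2: overshoot 24.7 dB → 24.7/2.5 = 9.88 dB → 0.48 dBu.

0.48 dBu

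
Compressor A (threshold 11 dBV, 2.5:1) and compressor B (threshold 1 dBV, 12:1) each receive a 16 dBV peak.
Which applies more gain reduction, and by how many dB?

A: overshoot 5 dB → output overshoot 2 dB → GR 3 dB.
B: overshoot 15 dB → output overshoot 1.25 dB → GR 13.75 dB.
B reduces 10.75 dB more.

B, by 10.75 dB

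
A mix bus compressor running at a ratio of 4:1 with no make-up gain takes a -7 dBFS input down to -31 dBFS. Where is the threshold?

Let T be the threshold. Output overshoot = (input overshoot)/R, so -31 − T = (-7 − T)/4.
4·(-31 − T) = -7 − T → 3·T = -124 − (-7) = -117.
T = -117/3 = -39 dBFS.

-39 dBFS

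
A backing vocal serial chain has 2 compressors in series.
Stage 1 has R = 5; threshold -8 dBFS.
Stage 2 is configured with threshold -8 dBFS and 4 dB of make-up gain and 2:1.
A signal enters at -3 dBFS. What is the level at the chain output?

-3.5 dBFS

Stage 1: 5 dB above -8 dBFS, reduced 5:1 to 1 dB above → -7 dBFS.
Stage 2: -7 dBFS is 1 dB over -8 dBFS; at 2:1 that becomes 0.5 dB over, giving -7.5 dBFS; +4 dB make-up → -3.5 dBFS.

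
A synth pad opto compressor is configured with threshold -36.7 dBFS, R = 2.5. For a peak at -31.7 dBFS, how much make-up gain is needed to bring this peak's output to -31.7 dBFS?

Without make-up, output = threshold + overshoot/2.5 = -36.7 + 2 = -34.7 dBFS.
Gap to target: 3 dB.

3 dB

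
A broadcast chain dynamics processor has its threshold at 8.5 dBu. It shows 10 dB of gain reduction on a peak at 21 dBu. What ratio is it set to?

Input overshoot = 21 − 8.5 = 12.5 dB.
Output overshoot = 12.5 − 10 = 2.5 dB.
Ratio = input overshoot / output overshoot = 12.5 / 2.5 = 5.

5:1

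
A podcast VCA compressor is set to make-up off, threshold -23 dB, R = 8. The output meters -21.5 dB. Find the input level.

That's 1.5 dB above the -23 dB threshold.
Before 8:1 compression the overshoot was 1.5 × 8 = 12 dB, so input = -23 + 12 = -11 dB.

-11 dB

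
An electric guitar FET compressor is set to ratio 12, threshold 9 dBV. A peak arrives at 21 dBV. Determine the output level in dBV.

10 dBV

The input is 12 dB above the 9 dBV threshold.
At 12:1 the overshoot is divided by 12, leaving 1 dB above threshold.
So the level is 9 + 1 = 10 dBV.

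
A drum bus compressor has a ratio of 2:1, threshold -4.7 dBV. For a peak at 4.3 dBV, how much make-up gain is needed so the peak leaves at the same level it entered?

4.5 dB

The peak compresses to -4.7 + 9/2 = -0.2 dBV.
To reach 4.3 dBV requires 4.3 − (-0.2) = 4.5 dB of make-up.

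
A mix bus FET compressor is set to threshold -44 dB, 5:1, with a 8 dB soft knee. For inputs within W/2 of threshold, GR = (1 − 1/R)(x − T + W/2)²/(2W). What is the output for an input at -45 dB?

x − T + W/2 = -45 − (-44) + 4 = 3.
GR = (1 − 1/5) × 3² / 16 = 0.8 × 9 / 16 = 0.45 dB.
Output = -45 − 0.45 = -45.45 dB.

-45.45 dB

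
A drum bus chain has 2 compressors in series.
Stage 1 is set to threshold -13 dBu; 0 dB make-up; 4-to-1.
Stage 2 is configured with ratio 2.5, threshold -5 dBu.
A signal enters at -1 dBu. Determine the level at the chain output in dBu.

-10 dBu

Stage 1: 12 dB above -13 dBu, reduced 4:1 to 3 dB above → -10 dBu.
Stage 2: -10 dBu is at or below the -5 dBu threshold — no compression; output -10 dBu.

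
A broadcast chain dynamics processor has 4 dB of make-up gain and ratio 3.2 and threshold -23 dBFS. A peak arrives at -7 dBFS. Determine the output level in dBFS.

-14 dBFS

-7 dBFS sits 16 dB over threshold.
The 16 dB excess becomes 5 dB after 3.2:1 reduction.
That puts the output at -18 dBFS; make-up adds 4 dB, giving -14 dBFS.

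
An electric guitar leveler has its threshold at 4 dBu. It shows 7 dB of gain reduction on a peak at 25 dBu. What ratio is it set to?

Input overshoot = 25 − 4 = 21 dB.
Output overshoot = 21 − 7 = 14 dB.
Ratio = input overshoot / output overshoot = 21 / 14 = 1.5.

1.5:1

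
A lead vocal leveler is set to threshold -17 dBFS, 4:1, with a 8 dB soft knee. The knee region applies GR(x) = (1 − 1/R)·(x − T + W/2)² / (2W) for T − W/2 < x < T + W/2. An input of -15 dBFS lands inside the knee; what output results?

-16.6875 dBFS

x − T + W/2 = -15 − (-17) + 4 = 6.
GR = (1 − 1/4) × 6² / 16 = 0.75 × 36 / 16 = 1.6875 dB.
Output = -15 − 1.6875 = -16.6875 dBFS.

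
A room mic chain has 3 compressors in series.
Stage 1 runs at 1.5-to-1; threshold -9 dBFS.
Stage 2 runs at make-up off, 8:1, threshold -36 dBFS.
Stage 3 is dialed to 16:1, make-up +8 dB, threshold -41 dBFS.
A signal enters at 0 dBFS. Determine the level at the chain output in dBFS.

-32.429688 dBFS

Stage 1: 9 dB above -9 dBFS, reduced 1.5:1 to 6 dB above → -3 dBFS.
Stage 2: -3 dBFS is 33 dB over -36 dBFS; at 8:1 that becomes 4.125 dB over, giving -31.875 dBFS.
Stage 3: -31.875 dBFS is 9.125 dB over -41 dBFS; at 16:1 that becomes 0.570312 dB over, giving -40.429688 dBFS; +8 dB make-up → -32.429688 dBFS.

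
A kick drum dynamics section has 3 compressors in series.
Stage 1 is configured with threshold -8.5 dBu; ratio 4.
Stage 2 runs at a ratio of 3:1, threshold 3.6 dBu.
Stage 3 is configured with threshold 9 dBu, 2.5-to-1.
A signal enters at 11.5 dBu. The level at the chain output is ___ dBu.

-3.5 dBu

Stage 1: overshoot 20 dB → 20/4 = 5 dB → -3.5 dBu.
Stage 2: -3.5 dBu is at or below the 3.6 dBu threshold — no compression; output -3.5 dBu.
Stage 3: below threshold (-3.5 ≤ 9); passes unchanged; output -3.5 dBu.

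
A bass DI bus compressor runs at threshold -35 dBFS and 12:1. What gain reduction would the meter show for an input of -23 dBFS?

Overshoot = -23 − (-35) = 12 dB.
After 12:1 compression the overshoot becomes 12/12 = 1 dB.
So the signal is attenuated by 12 − 1 = 11 dB.

11 dB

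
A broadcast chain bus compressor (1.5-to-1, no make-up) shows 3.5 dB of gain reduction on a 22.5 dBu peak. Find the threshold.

Gain reduction = 22.5 − 19 = 3.5 dB; output overshoot = GR / (R − 1) = 3.5 / 0.5 = 7 dB.
Threshold = output − output overshoot = 19 − 7 = 12 dBu.

12 dBu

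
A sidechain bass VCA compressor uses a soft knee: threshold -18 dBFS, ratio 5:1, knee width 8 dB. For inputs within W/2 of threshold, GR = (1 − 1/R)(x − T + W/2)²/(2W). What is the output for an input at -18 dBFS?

x − T + W/2 = -18 − (-18) + 4 = 4.
GR = (1 − 1/5) × 4² / 16 = 0.8 × 16 / 16 = 0.8 dB.
Output = -18 − 0.8 = -18.8 dBFS.

-18.8 dBFS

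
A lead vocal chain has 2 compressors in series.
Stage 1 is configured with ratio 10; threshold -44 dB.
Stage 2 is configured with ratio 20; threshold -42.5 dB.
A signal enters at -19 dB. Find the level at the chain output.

-42.45 dB

Stage 1: overshoot 25 dB → 25/10 = 2.5 dB → -41.5 dB.
Stage 2: overshoot 1 dB → 1/20 = 0.05 dB → -42.45 dB.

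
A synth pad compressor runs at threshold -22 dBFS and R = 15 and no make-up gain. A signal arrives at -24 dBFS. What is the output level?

-24 dBFS

-24 dBFS is 2 dB below the -22 dBFS threshold, so no gain reduction is applied.
Output = input = -24 dBFS.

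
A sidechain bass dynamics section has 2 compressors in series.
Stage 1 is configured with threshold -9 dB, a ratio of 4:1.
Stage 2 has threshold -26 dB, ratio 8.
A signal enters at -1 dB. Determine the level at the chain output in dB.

-23.625 dB

Stage 1: 8 dB above -9 dB, reduced 4:1 to 2 dB above → -7 dB.
Stage 2: -7 dB is 19 dB over -26 dB; at 8:1 that becomes 2.375 dB over, giving -23.625 dB.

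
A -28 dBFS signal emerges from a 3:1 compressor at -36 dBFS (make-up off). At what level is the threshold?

Gain reduction = -28 − (-36) = 8 dB; output overshoot = GR / (R − 1) = 8 / 2 = 4 dB.
Threshold = output − output overshoot = -36 − 4 = -40 dBFS.

-40 dBFS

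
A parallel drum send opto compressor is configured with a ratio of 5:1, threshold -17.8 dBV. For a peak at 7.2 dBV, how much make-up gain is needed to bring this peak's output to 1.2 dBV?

14 dB

Overshoot 25 dB → 25/5 = 5 dB after compression, so the compressed level is -17.8 + 5 = -12.8 dBV.
Make-up = target − compressed = 1.2 − (-12.8) = 14 dB.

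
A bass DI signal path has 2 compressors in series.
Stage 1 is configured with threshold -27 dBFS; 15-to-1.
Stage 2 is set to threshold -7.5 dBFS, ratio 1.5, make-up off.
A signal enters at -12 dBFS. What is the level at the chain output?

Stage 1: 15 dB above -27 dBFS, reduced 15:1 to 1 dB above → -26 dBFS.
Stage 2: below threshold (-26 ≤ -7.5); passes unchanged; output -26 dBFS.

-26 dBFS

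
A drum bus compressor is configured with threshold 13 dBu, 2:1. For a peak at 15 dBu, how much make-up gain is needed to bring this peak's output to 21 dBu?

Without make-up, output = threshold + overshoot/2 = 13 + 1 = 14 dBu.
Gap to target: 7 dB.

7 dB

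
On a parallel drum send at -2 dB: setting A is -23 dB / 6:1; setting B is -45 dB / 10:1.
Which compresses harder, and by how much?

A: 21 dB over, compressed to 3.5 dB over, so 17.5 dB of GR.
B: 43 dB over, compressed to 4.3 dB over, so 38.7 dB of GR.
B applies 21.2 dB more gain reduction.

B, by 21.2 dB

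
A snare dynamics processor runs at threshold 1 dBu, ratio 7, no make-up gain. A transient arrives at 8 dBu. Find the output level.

2 dBu

The input is 7 dB above the 1 dBu threshold.
The 7 dB excess becomes 1 dB after 7:1 reduction.
So the level is 1 + 1 = 2 dBu.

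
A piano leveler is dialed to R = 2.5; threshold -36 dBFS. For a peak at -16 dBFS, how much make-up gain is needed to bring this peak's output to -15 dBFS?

13 dB

The peak compresses to -36 + 20/2.5 = -28 dBFS.
To reach -15 dBFS requires -15 − (-28) = 13 dB of make-up.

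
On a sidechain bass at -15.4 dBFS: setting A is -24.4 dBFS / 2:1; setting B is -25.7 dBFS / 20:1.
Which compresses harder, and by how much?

B, by 5.285 dB

A: 9 dB over, compressed to 4.5 dB over, so 4.5 dB of GR.
B: 10.3 dB over, compressed to 0.515 dB over, so 9.785 dB of GR.
B reduces 5.285 dB more.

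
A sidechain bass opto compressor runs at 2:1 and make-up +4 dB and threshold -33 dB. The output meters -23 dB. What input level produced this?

-21 dB

Before make-up, the level was -23 − 4 = -27 dB.
The compressed level sits -27 − (-33) = 6 dB over threshold.
Input overshoot = R × output overshoot = 12 dB → input = -33 + 12 = -21 dB.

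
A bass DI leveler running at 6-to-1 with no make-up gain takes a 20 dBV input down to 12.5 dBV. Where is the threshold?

Let T be the threshold. Output overshoot = (input overshoot)/R, so 12.5 − T = (20 − T)/6.
6·(12.5 − T) = 20 − T → 5·T = 75 − 20 = 55.
T = 55/5 = 11 dBV.

11 dBV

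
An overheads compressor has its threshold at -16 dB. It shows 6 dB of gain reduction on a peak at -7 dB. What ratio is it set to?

3:1

Input overshoot = -7 − (-16) = 9 dB.
Output overshoot = 9 − 6 = 3 dB.
Ratio = input overshoot / output overshoot = 9 / 3 = 3.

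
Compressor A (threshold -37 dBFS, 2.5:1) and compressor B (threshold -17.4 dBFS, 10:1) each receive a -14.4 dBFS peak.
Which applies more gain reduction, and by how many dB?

A: GR = 22.6 − 22.6/2.5 = 13.56 dB.
B: GR = 3 − 3/10 = 2.7 dB.
A reduces 10.86 dB more.

A, by 10.86 dB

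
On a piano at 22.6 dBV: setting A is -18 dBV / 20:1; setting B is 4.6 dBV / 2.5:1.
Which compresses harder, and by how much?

A, by 27.77 dB

A: overshoot 40.6 dB → output overshoot 2.03 dB → GR 38.57 dB.
B: overshoot 18 dB → output overshoot 7.2 dB → GR 10.8 dB.
Difference: 27.77 dB in favour of A.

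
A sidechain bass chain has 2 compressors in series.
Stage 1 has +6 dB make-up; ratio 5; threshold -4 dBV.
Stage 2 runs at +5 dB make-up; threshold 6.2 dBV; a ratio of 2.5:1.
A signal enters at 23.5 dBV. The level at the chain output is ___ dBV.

11.72 dBV

Stage 1: 23.5 dBV is 27.5 dB over -4 dBV; at 5:1 that becomes 5.5 dB over, giving 1.5 dBV; +6 dB make-up → 7.5 dBV.
Stage 2: overshoot 1.3 dB → 1.3/2.5 = 0.52 dB → 6.72 dBV; +5 dB make-up → 11.72 dBV.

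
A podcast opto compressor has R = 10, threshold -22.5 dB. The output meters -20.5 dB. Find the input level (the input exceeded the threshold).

Post-compression overshoot = -20.5 − (-22.5) = 2 dB.
Undo the ratio: input overshoot = 2 × 10 = 20 dB, giving input = -2.5 dB.

-2.5 dB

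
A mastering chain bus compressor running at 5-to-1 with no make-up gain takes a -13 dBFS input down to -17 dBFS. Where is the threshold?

-18 dBFS

Let T be the threshold. Output overshoot = (input overshoot)/R, so -17 − T = (-13 − T)/5.
5·(-17 − T) = -13 − T → 4·T = -85 − (-13) = -72.
T = -72/4 = -18 dBFS.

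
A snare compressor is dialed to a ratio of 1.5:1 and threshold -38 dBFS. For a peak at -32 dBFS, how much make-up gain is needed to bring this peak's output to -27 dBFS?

Without make-up, output = threshold + overshoot/1.5 = -38 + 4 = -34 dBFS.
Gap to target: 7 dB.

7 dB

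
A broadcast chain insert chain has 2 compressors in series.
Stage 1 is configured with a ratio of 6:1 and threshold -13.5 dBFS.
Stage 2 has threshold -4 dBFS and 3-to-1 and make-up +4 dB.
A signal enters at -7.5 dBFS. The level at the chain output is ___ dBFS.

Stage 1: 6 dB above -13.5 dBFS, reduced 6:1 to 1 dB above → -12.5 dBFS.
Stage 2: below threshold (-12.5 ≤ -4); passes unchanged; make-up brings it to -8.5 dBFS.

-8.5 dBFS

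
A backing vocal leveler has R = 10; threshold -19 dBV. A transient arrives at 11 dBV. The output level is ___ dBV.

-16 dBV

The input is 30 dB above the -19 dBV threshold.
The 30 dB excess becomes 3 dB after 10:1 reduction.
That puts the output at -16 dBV.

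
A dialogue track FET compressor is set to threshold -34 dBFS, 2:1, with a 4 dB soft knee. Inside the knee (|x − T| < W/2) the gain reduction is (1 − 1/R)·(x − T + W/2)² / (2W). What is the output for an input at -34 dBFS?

x − T + W/2 = -34 − (-34) + 2 = 2.
GR = (1 − 1/2) × 2² / 8 = 0.5 × 4 / 8 = 0.25 dB.
Output = -34 − 0.25 = -34.25 dBFS.

-34.25 dBFS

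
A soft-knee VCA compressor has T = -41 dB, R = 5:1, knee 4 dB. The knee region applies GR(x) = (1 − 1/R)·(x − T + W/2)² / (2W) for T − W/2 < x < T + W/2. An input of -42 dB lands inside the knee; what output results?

x − T + W/2 = -42 − (-41) + 2 = 1.
GR = (1 − 1/5) × 1² / 8 = 0.8 × 1 / 8 = 0.1 dB.
Output = -42 − 0.1 = -42.1 dB.

-42.1 dB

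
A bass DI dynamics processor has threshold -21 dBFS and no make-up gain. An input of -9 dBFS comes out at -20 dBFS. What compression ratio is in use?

Input overshoot = -9 − (-21) = 12 dB; output overshoot = -20 − (-21) = 1 dB.
Ratio = 12 / 1 = 12.

12:1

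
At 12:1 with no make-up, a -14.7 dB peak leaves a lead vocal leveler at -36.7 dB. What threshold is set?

Gain reduction = -14.7 − (-36.7) = 22 dB; output overshoot = GR / (R − 1) = 22 / 11 = 2 dB.
Threshold = output − output overshoot = -36.7 − 2 = -38.7 dB.

-38.7 dB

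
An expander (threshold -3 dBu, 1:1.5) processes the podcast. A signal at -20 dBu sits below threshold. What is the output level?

The input is 17 dB below the -3 dBu threshold.
A 1:1.5 expander multiplies undershoot by 1.5: 17 × 1.5 = 25.5 dB below threshold.
Output = -3 − 25.5 = -28.5 dBu.

-28.5 dBu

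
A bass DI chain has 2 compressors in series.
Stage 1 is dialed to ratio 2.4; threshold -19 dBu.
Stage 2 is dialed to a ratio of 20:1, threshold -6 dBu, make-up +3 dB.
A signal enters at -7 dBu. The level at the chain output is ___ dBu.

-11 dBu

Stage 1: -7 dBu is 12 dB over -19 dBu; at 2.4:1 that becomes 5 dB over, giving -14 dBu.
Stage 2: -14 dBu is at or below the -6 dBu threshold — no compression; make-up brings it to -11 dBu.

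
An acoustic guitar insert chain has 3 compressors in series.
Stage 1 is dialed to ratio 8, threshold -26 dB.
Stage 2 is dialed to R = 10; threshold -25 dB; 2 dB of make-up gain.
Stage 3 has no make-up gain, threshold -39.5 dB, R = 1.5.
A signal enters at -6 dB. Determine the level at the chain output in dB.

Stage 1: -6 dB is 20 dB over -26 dB; at 8:1 that becomes 2.5 dB over, giving -23.5 dB.
Stage 2: 1.5 dB above -25 dB, reduced 10:1 to 0.15 dB above → -24.85 dB; +2 dB make-up → -22.85 dB.
Stage 3: overshoot 16.65 dB → 16.65/1.5 = 11.1 dB → -28.4 dB.

-28.4 dB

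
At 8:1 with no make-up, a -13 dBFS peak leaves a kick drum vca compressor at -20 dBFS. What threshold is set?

Gain reduction = -13 − (-20) = 7 dB; output overshoot = GR / (R − 1) = 7 / 7 = 1 dB.
Threshold = output − output overshoot = -20 − 1 = -21 dBFS.

-21 dBFS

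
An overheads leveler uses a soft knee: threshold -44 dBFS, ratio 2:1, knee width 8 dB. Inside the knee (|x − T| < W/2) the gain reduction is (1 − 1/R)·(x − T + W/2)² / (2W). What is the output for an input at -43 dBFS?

x − T + W/2 = -43 − (-44) + 4 = 5.
GR = (1 − 1/2) × 5² / 16 = 0.5 × 25 / 16 = 0.78125 dB.
Output = -43 − 0.78125 = -43.78125 dBFS.

-43.78125 dBFS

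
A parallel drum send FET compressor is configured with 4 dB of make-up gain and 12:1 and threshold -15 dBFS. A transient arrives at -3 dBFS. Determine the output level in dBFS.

-10 dBFS

Overshoot: -3 − (-15) = 12 dB.
At 12:1 the overshoot is divided by 12, leaving 1 dB above threshold.
That puts the output at -14 dBFS; make-up adds 4 dB, giving -10 dBFS.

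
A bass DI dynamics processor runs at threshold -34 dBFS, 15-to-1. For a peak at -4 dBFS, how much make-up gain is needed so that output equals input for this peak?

The peak compresses to -34 + 30/15 = -32 dBFS.
To reach -4 dBFS requires -4 − (-32) = 28 dB of make-up.

28 dB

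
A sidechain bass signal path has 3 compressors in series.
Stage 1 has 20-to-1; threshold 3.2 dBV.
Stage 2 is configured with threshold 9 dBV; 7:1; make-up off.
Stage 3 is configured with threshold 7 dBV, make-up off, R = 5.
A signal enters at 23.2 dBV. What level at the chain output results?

4.2 dBV

Stage 1: 20 dB above 3.2 dBV, reduced 20:1 to 1 dB above → 4.2 dBV.
Stage 2: 4.2 dBV is at or below the 9 dBV threshold — no compression; output 4.2 dBV.
Stage 3: 4.2 dBV is at or below the 7 dBV threshold — no compression; output 4.2 dBV.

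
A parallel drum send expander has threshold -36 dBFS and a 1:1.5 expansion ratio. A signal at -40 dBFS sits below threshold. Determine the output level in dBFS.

Undershoot = (-36) − (-40) = 4 dB.
At 1:1.5, that expands to 6 dB under threshold.
Output = -36 − 6 = -42 dBFS.

-42 dBFS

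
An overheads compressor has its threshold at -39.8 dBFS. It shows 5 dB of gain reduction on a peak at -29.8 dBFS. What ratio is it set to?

2:1

Input overshoot = -29.8 − (-39.8) = 10 dB.
Output overshoot = 10 − 5 = 5 dB.
Ratio = input overshoot / output overshoot = 10 / 5 = 2.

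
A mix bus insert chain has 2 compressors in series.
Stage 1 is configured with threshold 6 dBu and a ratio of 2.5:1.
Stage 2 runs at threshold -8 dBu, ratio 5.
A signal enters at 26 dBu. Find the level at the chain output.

-3.6 dBu

Stage 1: 20 dB above 6 dBu, reduced 2.5:1 to 8 dB above → 14 dBu.
Stage 2: overshoot 22 dB → 22/5 = 4.4 dB → -3.6 dBu.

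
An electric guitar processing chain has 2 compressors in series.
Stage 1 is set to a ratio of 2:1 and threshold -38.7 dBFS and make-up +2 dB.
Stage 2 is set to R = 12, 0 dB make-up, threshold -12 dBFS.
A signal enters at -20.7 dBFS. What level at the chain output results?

-27.7 dBFS

Stage 1: -20.7 dBFS is 18 dB over -38.7 dBFS; at 2:1 that becomes 9 dB over, giving -29.7 dBFS; +2 dB make-up → -27.7 dBFS.
Stage 2: -27.7 dBFS is at or below the -12 dBFS threshold — no compression; output -27.7 dBFS.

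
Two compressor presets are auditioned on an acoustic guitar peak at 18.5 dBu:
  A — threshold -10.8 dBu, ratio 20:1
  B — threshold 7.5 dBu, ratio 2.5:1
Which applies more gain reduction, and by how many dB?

A: GR = 29.3 − 29.3/20 = 27.835 dB.
B: GR = 11 − 11/2.5 = 6.6 dB.
A applies 21.235 dB more gain reduction.

A, by 21.235 dB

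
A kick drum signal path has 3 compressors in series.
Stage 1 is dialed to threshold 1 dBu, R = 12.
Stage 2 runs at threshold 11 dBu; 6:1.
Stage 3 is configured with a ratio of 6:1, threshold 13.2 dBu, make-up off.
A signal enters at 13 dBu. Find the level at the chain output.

2 dBu

Stage 1: overshoot 12 dB → 12/12 = 1 dB → 2 dBu.
Stage 2: below threshold (2 ≤ 11); passes unchanged; output 2 dBu.
Stage 3: 2 dBu ≤ 13.2 dBu, so stage 3 doesn't engage; output 2 dBu.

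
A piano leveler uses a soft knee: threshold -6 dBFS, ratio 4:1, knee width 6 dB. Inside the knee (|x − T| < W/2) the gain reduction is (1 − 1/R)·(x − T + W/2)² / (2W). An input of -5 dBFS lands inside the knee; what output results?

x − T + W/2 = -5 − (-6) + 3 = 4.
GR = (1 − 1/4) × 4² / 12 = 0.75 × 16 / 12 = 1 dB.
Output = -5 − 1 = -6 dBFS.

-6 dBFS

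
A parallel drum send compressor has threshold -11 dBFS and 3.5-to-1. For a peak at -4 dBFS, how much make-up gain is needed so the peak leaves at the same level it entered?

5 dB

Without make-up, output = threshold + overshoot/3.5 = -11 + 2 = -9 dBFS.
Gap to target: 5 dB.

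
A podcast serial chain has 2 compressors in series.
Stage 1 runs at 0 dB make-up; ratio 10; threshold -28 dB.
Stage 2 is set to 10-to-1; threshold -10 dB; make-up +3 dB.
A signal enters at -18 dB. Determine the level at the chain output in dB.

-24 dB

Stage 1: -18 dB is 10 dB over -28 dB; at 10:1 that becomes 1 dB over, giving -27 dB.
Stage 2: -27 dB is at or below the -10 dB threshold — no compression; make-up brings it to -24 dB.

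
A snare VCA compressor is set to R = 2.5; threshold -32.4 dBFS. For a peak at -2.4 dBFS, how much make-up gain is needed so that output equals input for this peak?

Without make-up, output = threshold + overshoot/2.5 = -32.4 + 12 = -20.4 dBFS.
Gap to target: 18 dB.

18 dB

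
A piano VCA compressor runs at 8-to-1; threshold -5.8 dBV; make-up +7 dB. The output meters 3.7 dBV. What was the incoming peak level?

Remove make-up: 3.7 − 7 = -3.3 dBV.
That's 2.5 dB above the -5.8 dBV threshold.
Before 8:1 compression the overshoot was 2.5 × 8 = 20 dB, so input = -5.8 + 20 = 14.2 dBV.

14.2 dBV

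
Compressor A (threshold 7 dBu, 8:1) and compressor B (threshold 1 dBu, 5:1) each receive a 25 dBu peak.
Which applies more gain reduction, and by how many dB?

A: GR = 18 − 18/8 = 15.75 dB.
B: GR = 24 − 24/5 = 19.2 dB.
B reduces 3.45 dB more.

B, by 3.45 dB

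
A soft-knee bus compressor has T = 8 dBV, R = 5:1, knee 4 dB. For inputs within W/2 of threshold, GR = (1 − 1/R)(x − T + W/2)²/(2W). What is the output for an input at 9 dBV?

8.1 dBV

x − T + W/2 = 9 − 8 + 2 = 3.
GR = (1 − 1/5) × 3² / 8 = 0.8 × 9 / 8 = 0.9 dB.
Output = 9 − 0.9 = 8.1 dBV.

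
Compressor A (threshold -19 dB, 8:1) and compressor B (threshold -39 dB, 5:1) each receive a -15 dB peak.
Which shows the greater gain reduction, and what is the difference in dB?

B, by 15.7 dB

A: overshoot 4 dB → output overshoot 0.5 dB → GR 3.5 dB.
B: overshoot 24 dB → output overshoot 4.8 dB → GR 19.2 dB.
B reduces 15.7 dB more.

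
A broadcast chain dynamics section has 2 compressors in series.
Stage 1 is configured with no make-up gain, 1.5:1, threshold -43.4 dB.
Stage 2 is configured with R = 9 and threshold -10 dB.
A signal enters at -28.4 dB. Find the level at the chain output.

Stage 1: overshoot 15 dB → 15/1.5 = 10 dB → -33.4 dB.
Stage 2: below threshold (-33.4 ≤ -10); passes unchanged; output -33.4 dB.

-33.4 dB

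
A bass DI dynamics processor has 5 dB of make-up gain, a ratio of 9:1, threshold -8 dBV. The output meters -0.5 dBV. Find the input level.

14.5 dBV

Stripping the +5 dB make-up gives -5.5 dBV at the gain stage.
The compressed level sits -5.5 − (-8) = 2.5 dB over threshold.
Before 9:1 compression the overshoot was 2.5 × 9 = 22.5 dB, so input = -8 + 22.5 = 14.5 dBV.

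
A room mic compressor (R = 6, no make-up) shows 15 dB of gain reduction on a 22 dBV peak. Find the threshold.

4 dBV

Input is 18 dB above T (since output overshoot × R = input overshoot: (7 − T)·6 = 22 − T gives T = 4 dBV).
Check: 4 + (22 − 4)/6 = 4 + 3 = 7 dBV. ✓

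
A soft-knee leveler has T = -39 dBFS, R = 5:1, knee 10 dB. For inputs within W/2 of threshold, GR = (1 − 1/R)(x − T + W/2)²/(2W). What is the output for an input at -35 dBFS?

-38.24 dBFS

x − T + W/2 = -35 − (-39) + 5 = 9.
GR = (1 − 1/5) × 9² / 20 = 0.8 × 81 / 20 = 3.24 dB.
Output = -35 − 3.24 = -38.24 dBFS.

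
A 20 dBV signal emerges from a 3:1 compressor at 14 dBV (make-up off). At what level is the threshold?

11 dBV

Let T be the threshold. Output overshoot = (input overshoot)/R, so 14 − T = (20 − T)/3.
3·(14 − T) = 20 − T → 2·T = 42 − 20 = 22.
T = 22/2 = 11 dBV.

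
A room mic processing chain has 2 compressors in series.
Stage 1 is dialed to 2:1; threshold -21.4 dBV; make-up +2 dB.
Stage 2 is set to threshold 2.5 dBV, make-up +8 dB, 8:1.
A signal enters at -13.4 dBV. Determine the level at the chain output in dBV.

Stage 1: -13.4 dBV is 8 dB over -21.4 dBV; at 2:1 that becomes 4 dB over, giving -17.4 dBV; +2 dB make-up → -15.4 dBV.
Stage 2: -15.4 dBV ≤ 2.5 dBV, so stage 2 doesn't engage; make-up brings it to -7.4 dBV.

-7.4 dBV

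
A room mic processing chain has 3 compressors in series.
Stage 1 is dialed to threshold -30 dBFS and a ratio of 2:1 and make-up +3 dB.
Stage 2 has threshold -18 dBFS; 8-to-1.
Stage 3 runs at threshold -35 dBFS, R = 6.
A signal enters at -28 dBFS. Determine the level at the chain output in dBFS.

-33.5 dBFS

Stage 1: overshoot 2 dB → 2/2 = 1 dB → -29 dBFS; +3 dB make-up → -26 dBFS.
Stage 2: -26 dBFS ≤ -18 dBFS, so stage 2 doesn't engage; output -26 dBFS.
Stage 3: -26 dBFS is 9 dB over -35 dBFS; at 6:1 that becomes 1.5 dB over, giving -33.5 dBFS.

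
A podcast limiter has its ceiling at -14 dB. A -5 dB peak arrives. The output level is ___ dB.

-14 dB

A brickwall limiter is an ∞:1 compressor: any input above the ceiling is clamped to -14 dB.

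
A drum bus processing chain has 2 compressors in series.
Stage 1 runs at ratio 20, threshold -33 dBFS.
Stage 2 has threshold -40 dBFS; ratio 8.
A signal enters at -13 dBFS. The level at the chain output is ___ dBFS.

-39 dBFS

Stage 1: 20 dB above -33 dBFS, reduced 20:1 to 1 dB above → -32 dBFS.
Stage 2: overshoot 8 dB → 8/8 = 1 dB → -39 dBFS.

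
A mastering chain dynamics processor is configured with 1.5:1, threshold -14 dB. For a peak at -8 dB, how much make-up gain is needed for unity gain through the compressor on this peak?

2 dB

Without make-up, output = threshold + overshoot/1.5 = -14 + 4 = -10 dB.
Gap to target: 2 dB.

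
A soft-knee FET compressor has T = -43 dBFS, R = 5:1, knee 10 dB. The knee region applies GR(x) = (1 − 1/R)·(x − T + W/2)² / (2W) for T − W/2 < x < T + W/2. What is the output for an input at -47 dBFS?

-47.04 dBFS

x − T + W/2 = -47 − (-43) + 5 = 1.
GR = (1 − 1/5) × 1² / 20 = 0.8 × 1 / 20 = 0.04 dB.
Output = -47 − 0.04 = -47.04 dBFS.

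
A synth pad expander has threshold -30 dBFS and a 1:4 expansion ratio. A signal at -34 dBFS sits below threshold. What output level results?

Below threshold, a 1:4 expander applies gain = (4−1)×(T − x) of attenuation.
(4−1) × 4 = 12 dB, so output = -34 − 12 = -46 dBFS.

-46 dBFS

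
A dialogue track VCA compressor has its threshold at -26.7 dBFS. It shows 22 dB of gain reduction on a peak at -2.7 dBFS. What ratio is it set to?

Input overshoot = -2.7 − (-26.7) = 24 dB.
Output overshoot = 24 − 22 = 2 dB.
Ratio = input overshoot / output overshoot = 24 / 2 = 12.

12:1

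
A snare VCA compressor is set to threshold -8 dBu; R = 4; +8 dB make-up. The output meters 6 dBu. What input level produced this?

Before make-up, the level was 6 − 8 = -2 dBu.
Post-compression overshoot = -2 − (-8) = 6 dB.
Input overshoot = R × output overshoot = 24 dB → input = -8 + 24 = 16 dBu.

16 dBu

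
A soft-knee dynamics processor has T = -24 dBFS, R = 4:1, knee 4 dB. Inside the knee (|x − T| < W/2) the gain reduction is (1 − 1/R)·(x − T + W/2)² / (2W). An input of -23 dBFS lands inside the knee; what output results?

-23.84375 dBFS

x − T + W/2 = -23 − (-24) + 2 = 3.
GR = (1 − 1/4) × 3² / 8 = 0.75 × 9 / 8 = 0.84375 dB.
Output = -23 − 0.84375 = -23.84375 dBFS.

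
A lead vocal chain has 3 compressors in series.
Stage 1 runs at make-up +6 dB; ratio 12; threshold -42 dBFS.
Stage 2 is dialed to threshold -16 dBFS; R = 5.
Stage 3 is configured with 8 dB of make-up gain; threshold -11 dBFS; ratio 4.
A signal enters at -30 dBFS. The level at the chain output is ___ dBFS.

Stage 1: overshoot 12 dB → 12/12 = 1 dB → -41 dBFS; +6 dB make-up → -35 dBFS.
Stage 2: below threshold (-35 ≤ -16); passes unchanged; output -35 dBFS.
Stage 3: -35 dBFS is at or below the -11 dBFS threshold — no compression; make-up brings it to -27 dBFS.

-27 dBFS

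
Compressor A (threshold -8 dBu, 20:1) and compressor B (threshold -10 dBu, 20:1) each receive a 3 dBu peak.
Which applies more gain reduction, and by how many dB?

A: GR = 11 − 11/20 = 10.45 dB.
B: GR = 13 − 13/20 = 12.35 dB.
Difference: 1.9 dB in favour of B.

B, by 1.9 dB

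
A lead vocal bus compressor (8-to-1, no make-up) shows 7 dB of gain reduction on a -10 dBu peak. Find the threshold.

-18 dBu

Gain reduction = -10 − (-17) = 7 dB; output overshoot = GR / (R − 1) = 7 / 7 = 1 dB.
Threshold = output − output overshoot = -17 − 1 = -18 dBu.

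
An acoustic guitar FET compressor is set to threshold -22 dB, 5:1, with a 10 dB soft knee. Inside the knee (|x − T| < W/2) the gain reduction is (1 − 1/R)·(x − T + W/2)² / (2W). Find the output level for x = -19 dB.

x − T + W/2 = -19 − (-22) + 5 = 8.
GR = (1 − 1/5) × 8² / 20 = 0.8 × 64 / 20 = 2.56 dB.
Output = -19 − 2.56 = -21.56 dB.

-21.56 dB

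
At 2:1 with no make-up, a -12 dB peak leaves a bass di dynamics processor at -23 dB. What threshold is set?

Let T be the threshold. Output overshoot = (input overshoot)/R, so -23 − T = (-12 − T)/2.
2·(-23 − T) = -12 − T → 1·T = -46 − (-12) = -34.
T = -34/1 = -34 dB.

-34 dB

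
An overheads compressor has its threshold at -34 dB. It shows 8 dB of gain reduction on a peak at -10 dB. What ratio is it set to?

Input overshoot = -10 − (-34) = 24 dB.
Output overshoot = 24 − 8 = 16 dB.
Ratio = input overshoot / output overshoot = 24 / 16 = 1.5.

1.5:1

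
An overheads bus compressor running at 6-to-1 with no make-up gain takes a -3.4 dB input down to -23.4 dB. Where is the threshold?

-27.4 dB

Input is 24 dB above T (since output overshoot × R = input overshoot: (-23.4 − T)·6 = -3.4 − T gives T = -27.4 dB).
Check: -27.4 + (-3.4 − (-27.4))/6 = -27.4 + 4 = -23.4 dB. ✓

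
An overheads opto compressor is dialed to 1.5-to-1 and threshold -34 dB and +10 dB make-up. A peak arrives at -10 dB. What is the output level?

-10 dB sits 24 dB over threshold.
1.5:1 compression reduces that to 24/1.5 = 16 dB over.
Output = -34 + 16 = -18 dB; make-up adds 10 dB, giving -8 dB.

-8 dB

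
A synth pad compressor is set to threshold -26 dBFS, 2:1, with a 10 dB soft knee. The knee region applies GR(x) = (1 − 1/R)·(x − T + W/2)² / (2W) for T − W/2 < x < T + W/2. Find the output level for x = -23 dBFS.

-24.6 dBFS

x − T + W/2 = -23 − (-26) + 5 = 8.
GR = (1 − 1/2) × 8² / 20 = 0.5 × 64 / 20 = 1.6 dB.
Output = -23 − 1.6 = -24.6 dBFS.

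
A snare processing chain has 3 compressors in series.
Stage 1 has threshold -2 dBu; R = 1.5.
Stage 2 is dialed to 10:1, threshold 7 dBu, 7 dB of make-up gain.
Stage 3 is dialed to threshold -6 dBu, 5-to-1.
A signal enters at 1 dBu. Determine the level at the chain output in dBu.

-3.4 dBu

Stage 1: overshoot 3 dB → 3/1.5 = 2 dB → 0 dBu.
Stage 2: below threshold (0 ≤ 7); passes unchanged; make-up brings it to 7 dBu.
Stage 3: overshoot 13 dB → 13/5 = 2.6 dB → -3.4 dBu.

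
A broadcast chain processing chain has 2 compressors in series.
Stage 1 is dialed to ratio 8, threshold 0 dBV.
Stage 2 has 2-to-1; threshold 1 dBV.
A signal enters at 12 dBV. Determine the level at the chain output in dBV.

1.25 dBV

Stage 1: 12 dBV is 12 dB over 0 dBV; at 8:1 that becomes 1.5 dB over, giving 1.5 dBV.
Stage 2: overshoot 0.5 dB → 0.5/2 = 0.25 dB → 1.25 dBV.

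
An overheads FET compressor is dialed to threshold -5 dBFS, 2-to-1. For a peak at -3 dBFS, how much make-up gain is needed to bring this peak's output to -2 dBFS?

2 dB

Without make-up, output = threshold + overshoot/2 = -5 + 1 = -4 dBFS.
Gap to target: 2 dB.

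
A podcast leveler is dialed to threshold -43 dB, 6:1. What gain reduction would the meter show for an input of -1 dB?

Overshoot = -1 − (-43) = 42 dB.
A 6:1 ratio leaves 7 dB of that excess.
GR = overshoot in − overshoot out = 42 − 7 = 35 dB.

35 dB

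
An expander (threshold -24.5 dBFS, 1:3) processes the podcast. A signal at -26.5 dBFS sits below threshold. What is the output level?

The input is 2 dB below the -24.5 dBFS threshold.
A 1:3 expander multiplies undershoot by 3: 2 × 3 = 6 dB below threshold.
Output = -24.5 − 6 = -30.5 dBFS.

-30.5 dBFS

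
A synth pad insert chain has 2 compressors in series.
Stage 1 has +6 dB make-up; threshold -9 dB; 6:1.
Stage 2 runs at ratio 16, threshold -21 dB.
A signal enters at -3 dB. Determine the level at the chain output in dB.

Stage 1: overshoot 6 dB → 6/6 = 1 dB → -8 dB; +6 dB make-up → -2 dB.
Stage 2: 19 dB above -21 dB, reduced 16:1 to 1.1875 dB above → -19.8125 dB.

-19.8125 dB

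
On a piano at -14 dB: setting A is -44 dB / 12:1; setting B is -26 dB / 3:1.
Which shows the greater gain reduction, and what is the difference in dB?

A, by 19.5 dB

A: 30 dB over, compressed to 2.5 dB over, so 27.5 dB of GR.
B: 12 dB over, compressed to 4 dB over, so 8 dB of GR.
A applies 19.5 dB more gain reduction.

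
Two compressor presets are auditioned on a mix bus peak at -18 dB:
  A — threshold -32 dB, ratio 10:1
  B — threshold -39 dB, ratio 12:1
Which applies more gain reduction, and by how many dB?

B, by 6.65 dB

A: GR = 14 − 14/10 = 12.6 dB.
B: GR = 21 − 21/12 = 19.25 dB.
B applies 6.65 dB more gain reduction.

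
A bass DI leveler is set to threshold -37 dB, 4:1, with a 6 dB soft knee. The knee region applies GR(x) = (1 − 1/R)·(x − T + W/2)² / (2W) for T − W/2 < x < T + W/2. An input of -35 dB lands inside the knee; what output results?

x − T + W/2 = -35 − (-37) + 3 = 5.
GR = (1 − 1/4) × 5² / 12 = 0.75 × 25 / 12 = 1.5625 dB.
Output = -35 − 1.5625 = -36.5625 dB.

-36.5625 dB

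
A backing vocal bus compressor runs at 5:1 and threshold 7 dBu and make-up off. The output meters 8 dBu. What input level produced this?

12 dBu

That's 1 dB above the 7 dBu threshold.
Before 5:1 compression the overshoot was 1 × 5 = 5 dB, so input = 7 + 5 = 12 dBu.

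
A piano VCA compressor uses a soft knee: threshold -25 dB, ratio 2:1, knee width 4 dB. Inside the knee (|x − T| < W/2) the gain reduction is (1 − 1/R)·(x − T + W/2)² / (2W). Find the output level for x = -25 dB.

x − T + W/2 = -25 − (-25) + 2 = 2.
GR = (1 − 1/2) × 2² / 8 = 0.5 × 4 / 8 = 0.25 dB.
Output = -25 − 0.25 = -25.25 dB.

-25.25 dB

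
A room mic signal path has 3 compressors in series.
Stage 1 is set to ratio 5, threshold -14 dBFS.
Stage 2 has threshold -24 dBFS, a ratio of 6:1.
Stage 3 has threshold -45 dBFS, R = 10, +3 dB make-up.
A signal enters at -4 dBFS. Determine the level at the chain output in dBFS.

Stage 1: 10 dB above -14 dBFS, reduced 5:1 to 2 dB above → -12 dBFS.
Stage 2: -12 dBFS is 12 dB over -24 dBFS; at 6:1 that becomes 2 dB over, giving -22 dBFS.
Stage 3: -22 dBFS is 23 dB over -45 dBFS; at 10:1 that becomes 2.3 dB over, giving -42.7 dBFS; +3 dB make-up → -39.7 dBFS.

-39.7 dBFS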